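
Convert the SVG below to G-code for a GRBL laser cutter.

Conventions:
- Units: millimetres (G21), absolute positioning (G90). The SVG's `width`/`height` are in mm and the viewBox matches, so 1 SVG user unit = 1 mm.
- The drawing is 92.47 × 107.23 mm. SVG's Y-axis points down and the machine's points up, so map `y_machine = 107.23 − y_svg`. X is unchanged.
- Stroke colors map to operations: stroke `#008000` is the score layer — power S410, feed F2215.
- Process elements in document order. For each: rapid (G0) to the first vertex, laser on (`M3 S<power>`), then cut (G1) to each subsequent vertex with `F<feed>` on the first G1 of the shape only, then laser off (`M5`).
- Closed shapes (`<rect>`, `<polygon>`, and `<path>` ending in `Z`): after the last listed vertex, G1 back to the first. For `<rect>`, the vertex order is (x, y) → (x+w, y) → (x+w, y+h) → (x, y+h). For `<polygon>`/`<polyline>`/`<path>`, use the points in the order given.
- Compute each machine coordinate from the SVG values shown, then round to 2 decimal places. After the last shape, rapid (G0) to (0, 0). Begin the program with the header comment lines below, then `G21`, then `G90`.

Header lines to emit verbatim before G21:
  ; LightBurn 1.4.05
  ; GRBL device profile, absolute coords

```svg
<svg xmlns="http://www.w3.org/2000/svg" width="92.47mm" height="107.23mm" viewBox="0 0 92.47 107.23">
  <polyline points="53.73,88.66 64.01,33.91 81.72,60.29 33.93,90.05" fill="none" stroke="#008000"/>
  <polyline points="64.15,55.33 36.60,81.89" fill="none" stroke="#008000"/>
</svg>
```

Since the viewBox matches the mm dimensions, user units are millimetres directly. The only transform is the Y-flip y_m = 107.23 − y_svg.

Shape 1 is a open polyline drawn with `<polyline>`. Its stroke #008000 means score at S410, F2215. After flipping Y the toolpath is (53.73,18.57) → (64.01,73.32) → (81.72,46.94) → (33.93,17.18).

Shape 2 is a line segment drawn with `<polyline>`. Its stroke #008000 means score at S410, F2215. After flipping Y the toolpath is (64.15,51.90) → (36.60,25.34).

; LightBurn 1.4.05
; GRBL device profile, absolute coords
G21
G90
G0 X53.73 Y18.57
M3 S410
G1 X64.01 Y73.32 F2215
G1 X81.72 Y46.94
G1 X33.93 Y17.18
M5
G0 X64.15 Y51.90
M3 S410
G1 X36.60 Y25.34 F2215
M5
G0 X0.00 Y0.00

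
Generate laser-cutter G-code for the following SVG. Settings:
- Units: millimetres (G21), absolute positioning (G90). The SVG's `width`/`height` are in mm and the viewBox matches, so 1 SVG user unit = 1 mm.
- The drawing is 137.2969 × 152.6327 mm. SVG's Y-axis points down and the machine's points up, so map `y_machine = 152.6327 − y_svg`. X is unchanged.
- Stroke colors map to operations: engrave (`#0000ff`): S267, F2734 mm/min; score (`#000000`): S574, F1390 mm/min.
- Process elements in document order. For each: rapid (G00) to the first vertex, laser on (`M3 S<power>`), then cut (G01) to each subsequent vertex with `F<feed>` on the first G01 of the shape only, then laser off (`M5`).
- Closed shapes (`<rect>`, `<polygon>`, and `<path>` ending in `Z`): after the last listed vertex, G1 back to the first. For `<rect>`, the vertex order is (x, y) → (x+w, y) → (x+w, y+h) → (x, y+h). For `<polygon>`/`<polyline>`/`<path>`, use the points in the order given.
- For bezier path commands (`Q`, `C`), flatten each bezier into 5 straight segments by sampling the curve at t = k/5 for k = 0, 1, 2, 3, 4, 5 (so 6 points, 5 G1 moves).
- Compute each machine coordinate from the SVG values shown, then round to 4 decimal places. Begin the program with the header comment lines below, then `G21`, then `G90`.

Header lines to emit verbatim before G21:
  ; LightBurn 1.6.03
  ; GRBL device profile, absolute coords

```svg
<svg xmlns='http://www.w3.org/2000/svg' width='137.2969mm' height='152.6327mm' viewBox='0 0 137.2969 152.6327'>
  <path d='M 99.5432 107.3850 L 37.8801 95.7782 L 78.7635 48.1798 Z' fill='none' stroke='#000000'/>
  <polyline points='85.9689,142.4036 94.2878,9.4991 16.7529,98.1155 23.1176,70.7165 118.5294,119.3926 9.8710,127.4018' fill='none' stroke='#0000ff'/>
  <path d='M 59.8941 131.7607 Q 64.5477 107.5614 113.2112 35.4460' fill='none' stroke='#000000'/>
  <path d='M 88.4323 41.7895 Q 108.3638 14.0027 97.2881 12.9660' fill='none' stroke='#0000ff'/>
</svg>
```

Since the viewBox matches the mm dimensions, user units are millimetres directly. The only transform is the Y-flip y_m = 152.6327 − y_svg.

Shape 1 is a regular polygon drawn with `<path>`. Its stroke #000000 means score at S574, F1390. After flipping Y the toolpath is (99.5432,45.2477) → (37.8801,56.8545) → (78.7635,104.4529) → (99.5432,45.2477), returning to the start.

Shape 2 is a open polyline drawn with `<polyline>`. Its stroke #0000ff means engrave at S267, F2734. After flipping Y the toolpath is (85.9689,10.2291) → (94.2878,143.1336) → (16.7529,54.5172) → (23.1176,81.9162) → (118.5294,33.2401) → (9.8710,25.2309).

Shape 3 is a quadratic bezier drawn with `<path>`. Its stroke #000000 means score at S574, F1390. After flipping Y the toolpath is (59.8941,20.8720) → (63.5159,32.4684) → (70.6586,47.8980) → (81.3220,67.1610) → (95.5062,90.2572) → (113.2112,117.1867).

Shape 4 is a quadratic bezier drawn with `<path>`. Its stroke #0000ff means engrave at S267, F2734. After flipping Y the toolpath is (88.4323,110.8432) → (95.1646,120.8879) → (99.4163,128.7926) → (101.1875,134.5573) → (100.4781,138.1820) → (97.2881,139.6667).

; LightBurn 1.6.03
; GRBL device profile, absolute coords
G21
G90
G00 X99.5432 Y45.2477
M3 S574
G01 X37.8801 Y56.8545 F1390
G01 X78.7635 Y104.4529
G01 X99.5432 Y45.2477
M5
G00 X85.9689 Y10.2291
M3 S267
G01 X94.2878 Y143.1336 F2734
G01 X16.7529 Y54.5172
G01 X23.1176 Y81.9162
G01 X118.5294 Y33.2401
G01 X9.8710 Y25.2309
M5
G00 X59.8941 Y20.8720
M3 S574
G01 X63.5159 Y32.4684 F1390
G01 X70.6586 Y47.8980
G01 X81.3220 Y67.1610
G01 X95.5062 Y90.2572
G01 X113.2112 Y117.1867
M5
G00 X88.4323 Y110.8432
M3 S267
G01 X95.1646 Y120.8879 F2734
G01 X99.4163 Y128.7926
G01 X101.1875 Y134.5573
G01 X100.4781 Y138.1820
G01 X97.2881 Y139.6667
M5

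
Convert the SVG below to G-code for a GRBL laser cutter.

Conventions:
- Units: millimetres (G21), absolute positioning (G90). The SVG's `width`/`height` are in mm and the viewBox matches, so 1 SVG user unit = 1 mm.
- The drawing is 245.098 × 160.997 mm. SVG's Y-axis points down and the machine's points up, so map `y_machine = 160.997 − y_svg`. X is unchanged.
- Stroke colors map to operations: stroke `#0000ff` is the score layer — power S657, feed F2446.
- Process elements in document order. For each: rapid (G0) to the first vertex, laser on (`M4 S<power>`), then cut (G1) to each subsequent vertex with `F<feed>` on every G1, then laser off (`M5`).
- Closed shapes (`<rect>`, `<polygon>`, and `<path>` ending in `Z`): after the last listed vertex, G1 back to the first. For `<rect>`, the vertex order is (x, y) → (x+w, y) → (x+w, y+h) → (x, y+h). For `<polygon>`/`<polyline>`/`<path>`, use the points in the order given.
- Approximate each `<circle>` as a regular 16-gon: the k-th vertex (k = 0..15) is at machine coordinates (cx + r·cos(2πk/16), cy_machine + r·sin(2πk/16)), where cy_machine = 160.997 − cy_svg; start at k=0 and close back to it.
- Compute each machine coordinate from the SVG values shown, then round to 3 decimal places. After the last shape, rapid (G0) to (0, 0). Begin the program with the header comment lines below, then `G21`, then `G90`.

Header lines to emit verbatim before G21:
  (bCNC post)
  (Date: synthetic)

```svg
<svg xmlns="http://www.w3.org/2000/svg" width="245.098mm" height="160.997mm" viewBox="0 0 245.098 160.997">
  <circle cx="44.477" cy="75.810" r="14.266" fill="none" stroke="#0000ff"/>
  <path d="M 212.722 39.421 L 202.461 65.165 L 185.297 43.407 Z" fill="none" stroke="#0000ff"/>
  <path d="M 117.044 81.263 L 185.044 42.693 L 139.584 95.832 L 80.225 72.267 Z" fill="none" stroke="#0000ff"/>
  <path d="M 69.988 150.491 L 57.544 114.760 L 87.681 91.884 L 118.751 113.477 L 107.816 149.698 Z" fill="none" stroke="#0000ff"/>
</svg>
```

(bCNC post)
(Date: synthetic)
G21
G90
G0 X58.743 Y85.187
M4 S657
G1 X57.657 Y90.646 F2446
G1 X54.565 Y95.275 F2446
G1 X49.936 Y98.367 F2446
G1 X44.477 Y99.453 F2446
G1 X39.018 Y98.367 F2446
G1 X34.389 Y95.275 F2446
G1 X31.297 Y90.646 F2446
G1 X30.211 Y85.187 F2446
G1 X31.297 Y79.728 F2446
G1 X34.389 Y75.099 F2446
G1 X39.018 Y72.007 F2446
G1 X44.477 Y70.921 F2446
G1 X49.936 Y72.007 F2446
G1 X54.565 Y75.099 F2446
G1 X57.657 Y79.728 F2446
G1 X58.743 Y85.187 F2446
M5
G0 X212.722 Y121.576
M4 S657
G1 X202.461 Y95.832 F2446
G1 X185.297 Y117.590 F2446
G1 X212.722 Y121.576 F2446
M5
G0 X117.044 Y79.734
M4 S657
G1 X185.044 Y118.304 F2446
G1 X139.584 Y65.165 F2446
G1 X80.225 Y88.730 F2446
G1 X117.044 Y79.734 F2446
M5
G0 X69.988 Y10.506
M4 S657
G1 X57.544 Y46.237 F2446
G1 X87.681 Y69.113 F2446
G1 X118.751 Y47.520 F2446
G1 X107.816 Y11.299 F2446
G1 X69.988 Y10.506 F2446
M5
G0 X0.000 Y0.000

1 u = 1 mm; y_m = 160.997 − y.

[1] `<circle>` circle, #0000ff→score S657 F2446: (58.743,85.187) → (57.657,90.646) → (54.565,95.275) → (49.936,98.367) → (44.477,99.453) → (39.018,98.367) → (34.389,95.275) → (31.297,90.646) → (30.211,85.187) → (31.297,79.728) → (34.389,75.099) → (39.018,72.007) → (44.477,70.921) → (49.936,72.007) → (54.565,75.099) → (57.657,79.728) → (58.743,85.187) (closed)

[2] `<path>` regular polygon, #0000ff→score S657 F2446: (212.722,121.576) → (202.461,95.832) → (185.297,117.590) → (212.722,121.576) (closed)

[3] `<path>` closed polygon, #0000ff→score S657 F2446: (117.044,79.734) → (185.044,118.304) → (139.584,65.165) → (80.225,88.730) → (117.044,79.734) (closed)

[4] `<path>` regular polygon, #0000ff→score S657 F2446: (69.988,10.506) → (57.544,46.237) → (87.681,69.113) → (118.751,47.520) → (107.816,11.299) → (69.988,10.506) (closed)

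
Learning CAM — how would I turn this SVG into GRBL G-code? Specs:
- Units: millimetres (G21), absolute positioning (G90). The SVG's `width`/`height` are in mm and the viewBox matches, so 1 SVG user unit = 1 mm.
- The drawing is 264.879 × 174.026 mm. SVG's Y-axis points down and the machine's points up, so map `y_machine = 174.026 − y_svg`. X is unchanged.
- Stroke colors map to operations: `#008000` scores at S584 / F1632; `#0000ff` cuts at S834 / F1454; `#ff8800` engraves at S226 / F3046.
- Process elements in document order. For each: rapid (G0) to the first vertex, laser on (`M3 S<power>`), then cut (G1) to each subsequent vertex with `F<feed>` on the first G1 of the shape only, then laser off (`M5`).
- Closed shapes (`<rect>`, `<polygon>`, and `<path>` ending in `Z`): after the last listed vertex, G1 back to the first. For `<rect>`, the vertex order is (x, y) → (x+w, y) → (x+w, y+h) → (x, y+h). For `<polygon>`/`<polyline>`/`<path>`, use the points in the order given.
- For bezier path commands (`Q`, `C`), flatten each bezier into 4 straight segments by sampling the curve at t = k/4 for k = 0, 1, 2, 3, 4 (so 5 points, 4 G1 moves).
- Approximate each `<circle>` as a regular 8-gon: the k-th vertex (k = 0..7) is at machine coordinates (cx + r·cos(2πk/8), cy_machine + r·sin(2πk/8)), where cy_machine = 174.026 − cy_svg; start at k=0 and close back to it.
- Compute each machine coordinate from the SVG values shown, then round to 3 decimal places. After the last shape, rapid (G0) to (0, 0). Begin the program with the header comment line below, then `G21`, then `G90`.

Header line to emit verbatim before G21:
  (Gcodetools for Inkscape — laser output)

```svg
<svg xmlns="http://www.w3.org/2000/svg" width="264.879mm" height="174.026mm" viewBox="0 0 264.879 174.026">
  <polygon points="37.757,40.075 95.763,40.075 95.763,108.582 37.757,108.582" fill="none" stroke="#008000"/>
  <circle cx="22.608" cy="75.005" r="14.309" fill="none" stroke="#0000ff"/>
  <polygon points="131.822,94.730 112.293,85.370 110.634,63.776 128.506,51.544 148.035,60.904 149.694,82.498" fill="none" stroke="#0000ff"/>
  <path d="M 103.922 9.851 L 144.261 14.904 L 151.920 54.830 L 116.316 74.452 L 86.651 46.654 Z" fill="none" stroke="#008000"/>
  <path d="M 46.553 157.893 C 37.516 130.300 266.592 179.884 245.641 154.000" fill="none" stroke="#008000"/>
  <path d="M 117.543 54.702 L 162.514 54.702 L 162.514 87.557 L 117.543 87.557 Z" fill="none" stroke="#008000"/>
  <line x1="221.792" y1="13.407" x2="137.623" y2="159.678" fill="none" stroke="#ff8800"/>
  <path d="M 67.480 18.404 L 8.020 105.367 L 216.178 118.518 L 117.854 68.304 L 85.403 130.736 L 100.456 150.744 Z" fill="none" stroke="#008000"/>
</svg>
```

1 u = 1 mm; y_m = 174.026 − y.

[1] `<polygon>` rectangle, #008000→score S584 F1632: (37.757,133.951) → (95.763,133.951) → (95.763,65.444) → (37.757,65.444) → (37.757,133.951) (closed)

[2] `<circle>` circle, #0000ff→cut S834 F1454: (36.917,99.021) → (32.726,109.139) → (22.608,113.330) → (12.490,109.139) → (8.299,99.021) → (12.490,88.903) → (22.608,84.712) → (32.726,88.903) → (36.917,99.021) (closed)

[3] `<polygon>` regular polygon, #0000ff→cut S834 F1454: (131.822,79.296) → (112.293,88.656) → (110.634,110.250) → (128.506,122.482) → (148.035,113.122) → (149.694,91.528) → (131.822,79.296) (closed)

[4] `<path>` regular polygon, #008000→score S584 F1632: (103.922,164.175) → (144.261,159.122) → (151.920,119.196) → (116.316,99.574) → (86.651,127.372) → (103.922,164.175) (closed)

[5] `<path>` cubic bezier, #008000→score S584 F1632: (46.553,16.133) → (76.794,24.742) → (150.565,18.720) → (222.101,12.378) → (245.641,20.026)

[6] `<path>` rectangle, #008000→score S584 F1632: (117.543,119.324) → (162.514,119.324) → (162.514,86.469) → (117.543,86.469) → (117.543,119.324) (closed)

[7] `<line>` line segment, #ff8800→engrave S226 F3046: (221.792,160.619) → (137.623,14.348)

[8] `<path>` closed polygon, #008000→score S584 F1632: (67.480,155.622) → (8.020,68.659) → (216.178,55.508) → (117.854,105.722) → (85.403,43.290) → (100.456,23.282) → (67.480,155.622) (closed)

(Gcodetools for Inkscape — laser output)
G21
G90
G0 X37.757 Y133.951
M3 S584
G1 X95.763 Y133.951 F1632
G1 X95.763 Y65.444
G1 X37.757 Y65.444
G1 X37.757 Y133.951
M5
G0 X36.917 Y99.021
M3 S834
G1 X32.726 Y109.139 F1454
G1 X22.608 Y113.330
G1 X12.490 Y109.139
G1 X8.299 Y99.021
G1 X12.490 Y88.903
G1 X22.608 Y84.712
G1 X32.726 Y88.903
G1 X36.917 Y99.021
M5
G0 X131.822 Y79.296
M3 S834
G1 X112.293 Y88.656 F1454
G1 X110.634 Y110.250
G1 X128.506 Y122.482
G1 X148.035 Y113.122
G1 X149.694 Y91.528
G1 X131.822 Y79.296
M5
G0 X103.922 Y164.175
M3 S584
G1 X144.261 Y159.122 F1632
G1 X151.920 Y119.196
G1 X116.316 Y99.574
G1 X86.651 Y127.372
G1 X103.922 Y164.175
M5
G0 X46.553 Y16.133
M3 S584
G1 X76.794 Y24.742 F1632
G1 X150.565 Y18.720
G1 X222.101 Y12.378
G1 X245.641 Y20.026
M5
G0 X117.543 Y119.324
M3 S584
G1 X162.514 Y119.324 F1632
G1 X162.514 Y86.469
G1 X117.543 Y86.469
G1 X117.543 Y119.324
M5
G0 X221.792 Y160.619
M3 S226
G1 X137.623 Y14.348 F3046
M5
G0 X67.480 Y155.622
M3 S584
G1 X8.020 Y68.659 F1632
G1 X216.178 Y55.508
G1 X117.854 Y105.722
G1 X85.403 Y43.290
G1 X100.456 Y23.282
G1 X67.480 Y155.622
M5
G0 X0.000 Y0.000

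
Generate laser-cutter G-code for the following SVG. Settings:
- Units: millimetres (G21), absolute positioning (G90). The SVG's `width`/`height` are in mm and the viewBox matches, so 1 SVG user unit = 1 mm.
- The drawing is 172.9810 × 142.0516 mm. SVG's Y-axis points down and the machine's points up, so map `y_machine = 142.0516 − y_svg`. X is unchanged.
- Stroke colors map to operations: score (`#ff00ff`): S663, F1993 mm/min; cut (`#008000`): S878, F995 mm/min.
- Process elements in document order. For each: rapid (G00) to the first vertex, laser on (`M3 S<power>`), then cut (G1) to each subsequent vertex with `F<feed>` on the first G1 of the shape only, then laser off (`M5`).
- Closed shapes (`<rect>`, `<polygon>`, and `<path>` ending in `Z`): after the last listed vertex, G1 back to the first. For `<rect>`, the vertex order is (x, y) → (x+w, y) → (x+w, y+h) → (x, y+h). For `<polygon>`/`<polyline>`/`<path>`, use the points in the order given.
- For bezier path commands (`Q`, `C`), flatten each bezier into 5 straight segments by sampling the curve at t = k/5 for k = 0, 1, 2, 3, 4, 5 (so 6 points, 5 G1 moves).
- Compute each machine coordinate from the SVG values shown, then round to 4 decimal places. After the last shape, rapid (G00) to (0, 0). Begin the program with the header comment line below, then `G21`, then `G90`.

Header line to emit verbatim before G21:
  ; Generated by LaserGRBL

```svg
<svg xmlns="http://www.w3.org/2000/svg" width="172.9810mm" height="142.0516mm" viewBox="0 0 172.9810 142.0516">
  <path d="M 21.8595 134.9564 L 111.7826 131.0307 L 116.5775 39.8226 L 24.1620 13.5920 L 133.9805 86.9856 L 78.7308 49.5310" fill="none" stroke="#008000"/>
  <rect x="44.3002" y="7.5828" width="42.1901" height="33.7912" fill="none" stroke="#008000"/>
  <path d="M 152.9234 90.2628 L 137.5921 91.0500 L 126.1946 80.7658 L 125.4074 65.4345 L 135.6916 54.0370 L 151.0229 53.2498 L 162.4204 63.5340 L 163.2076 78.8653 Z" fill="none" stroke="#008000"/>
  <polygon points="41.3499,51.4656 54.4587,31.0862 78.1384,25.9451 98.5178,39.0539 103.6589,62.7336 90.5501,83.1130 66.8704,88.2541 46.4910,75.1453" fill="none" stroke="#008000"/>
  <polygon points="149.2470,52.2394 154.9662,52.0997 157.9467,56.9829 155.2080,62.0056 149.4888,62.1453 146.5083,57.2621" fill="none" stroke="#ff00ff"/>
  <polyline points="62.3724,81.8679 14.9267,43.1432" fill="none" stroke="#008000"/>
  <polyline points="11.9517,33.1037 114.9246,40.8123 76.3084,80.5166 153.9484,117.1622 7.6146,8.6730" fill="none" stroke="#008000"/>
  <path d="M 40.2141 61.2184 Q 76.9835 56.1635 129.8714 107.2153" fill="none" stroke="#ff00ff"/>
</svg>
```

; Generated by LaserGRBL
G21
G90
G00 X21.8595 Y7.0952
M3 S878
G1 X111.7826 Y11.0209 F995
G1 X116.5775 Y102.2290
G1 X24.1620 Y128.4596
G1 X133.9805 Y55.0660
G1 X78.7308 Y92.5206
M5
G00 X44.3002 Y134.4688
M3 S878
G1 X86.4903 Y134.4688 F995
G1 X86.4903 Y100.6776
G1 X44.3002 Y100.6776
G1 X44.3002 Y134.4688
M5
G00 X152.9234 Y51.7888
M3 S878
G1 X137.5921 Y51.0016 F995
G1 X126.1946 Y61.2858
G1 X125.4074 Y76.6171
G1 X135.6916 Y88.0146
G1 X151.0229 Y88.8018
G1 X162.4204 Y78.5176
G1 X163.2076 Y63.1863
G1 X152.9234 Y51.7888
M5
G00 X41.3499 Y90.5860
M3 S878
G1 X54.4587 Y110.9654 F995
G1 X78.1384 Y116.1065
G1 X98.5178 Y102.9977
G1 X103.6589 Y79.3180
G1 X90.5501 Y58.9386
G1 X66.8704 Y53.7975
G1 X46.4910 Y66.9063
G1 X41.3499 Y90.5860
M5
G00 X149.2470 Y89.8122
M3 S663
G1 X154.9662 Y89.9519 F1993
G1 X157.9467 Y85.0687
G1 X155.2080 Y80.0460
G1 X149.4888 Y79.9063
G1 X146.5083 Y84.7895
G1 X149.2470 Y89.8122
M5
G00 X62.3724 Y60.1837
M3 S878
G1 X14.9267 Y98.9084 F995
M5
G00 X11.9517 Y108.9479
M3 S878
G1 X114.9246 Y101.2393 F995
G1 X76.3084 Y61.5350
G1 X153.9484 Y24.8894
G1 X7.6146 Y133.3786
M5
G00 X40.2141 Y80.8332
M3 S663
G1 X55.5666 Y80.6109 F1993
G1 X72.2086 Y75.9000
G1 X90.1400 Y66.7007
G1 X109.3610 Y53.0128
G1 X129.8714 Y34.8363
M5
G00 X0.0000 Y0.0000

1 u = 1 mm; y_m = 142.0516 − y.

[1] `<path>` open polyline, #008000→cut S878 F995: (21.8595,7.0952) → (111.7826,11.0209) → (116.5775,102.2290) → (24.1620,128.4596) → (133.9805,55.0660) → (78.7308,92.5206)

[2] `<rect>` rectangle, #008000→cut S878 F995: (44.3002,134.4688) → (86.4903,134.4688) → (86.4903,100.6776) → (44.3002,100.6776) → (44.3002,134.4688) (closed)

[3] `<path>` regular polygon, #008000→cut S878 F995: (152.9234,51.7888) → (137.5921,51.0016) → (126.1946,61.2858) → (125.4074,76.6171) → (135.6916,88.0146) → (151.0229,88.8018) → (162.4204,78.5176) → (163.2076,63.1863) → (152.9234,51.7888) (closed)

[4] `<polygon>` regular polygon, #008000→cut S878 F995: (41.3499,90.5860) → (54.4587,110.9654) → (78.1384,116.1065) → (98.5178,102.9977) → (103.6589,79.3180) → (90.5501,58.9386) → (66.8704,53.7975) → (46.4910,66.9063) → (41.3499,90.5860) (closed)

[5] `<polygon>` regular polygon, #ff00ff→score S663 F1993: (149.2470,89.8122) → (154.9662,89.9519) → (157.9467,85.0687) → (155.2080,80.0460) → (149.4888,79.9063) → (146.5083,84.7895) → (149.2470,89.8122) (closed)

[6] `<polyline>` line segment, #008000→cut S878 F995: (62.3724,60.1837) → (14.9267,98.9084)

[7] `<polyline>` open polyline, #008000→cut S878 F995: (11.9517,108.9479) → (114.9246,101.2393) → (76.3084,61.5350) → (153.9484,24.8894) → (7.6146,133.3786)

[8] `<path>` quadratic bezier, #ff00ff→score S663 F1993: (40.2141,80.8332) → (55.5666,80.6109) → (72.2086,75.9000) → (90.1400,66.7007) → (109.3610,53.0128) → (129.8714,34.8363)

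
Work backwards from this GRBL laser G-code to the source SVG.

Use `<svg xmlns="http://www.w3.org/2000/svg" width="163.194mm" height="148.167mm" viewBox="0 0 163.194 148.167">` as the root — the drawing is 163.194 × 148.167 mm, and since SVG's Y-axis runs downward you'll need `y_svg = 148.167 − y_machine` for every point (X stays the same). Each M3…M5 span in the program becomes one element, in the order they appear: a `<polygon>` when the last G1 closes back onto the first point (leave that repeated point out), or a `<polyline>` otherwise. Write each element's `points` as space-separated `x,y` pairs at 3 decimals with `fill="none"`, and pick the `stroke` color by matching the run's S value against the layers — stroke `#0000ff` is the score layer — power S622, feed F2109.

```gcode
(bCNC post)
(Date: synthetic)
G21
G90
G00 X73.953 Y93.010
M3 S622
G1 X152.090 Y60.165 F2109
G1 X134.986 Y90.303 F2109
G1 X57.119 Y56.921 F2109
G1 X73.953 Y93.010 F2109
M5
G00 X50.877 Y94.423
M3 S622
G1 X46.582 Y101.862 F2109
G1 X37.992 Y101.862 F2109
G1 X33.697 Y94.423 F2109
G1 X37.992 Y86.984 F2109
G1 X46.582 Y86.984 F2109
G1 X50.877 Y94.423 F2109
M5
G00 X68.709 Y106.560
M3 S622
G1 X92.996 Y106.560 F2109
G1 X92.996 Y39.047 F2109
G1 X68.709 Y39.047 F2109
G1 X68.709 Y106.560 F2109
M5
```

<svg xmlns="http://www.w3.org/2000/svg" width="163.194mm" height="148.167mm" viewBox="0 0 163.194 148.167">
  <polygon points="73.953,55.157 152.090,88.002 134.986,57.864 57.119,91.246" fill="none" stroke="#0000ff"/>
  <polygon points="50.877,53.744 46.582,46.305 37.992,46.305 33.697,53.744 37.992,61.183 46.582,61.183" fill="none" stroke="#0000ff"/>
  <polygon points="68.709,41.607 92.996,41.607 92.996,109.120 68.709,109.120" fill="none" stroke="#0000ff"/>
</svg>

Each laser-on run becomes one SVG element. Flip Y back into SVG space with y_svg = 148.167 − y_machine. Every run uses S622, so all elements get stroke `#0000ff` (score).

Run 1: The run returns to its start, so emit a `<polygon>` with points (Y-flipped): 73.953,55.157 152.090,88.002 134.986,57.864 57.119,91.246.

Run 2: The run returns to its start, so emit a `<polygon>` with points (Y-flipped): 50.877,53.744 46.582,46.305 37.992,46.305 33.697,53.744 37.992,61.183 46.582,61.183.

Run 3: The run returns to its start, so emit a `<polygon>` with points (Y-flipped): 68.709,41.607 92.996,41.607 92.996,109.120 68.709,109.120.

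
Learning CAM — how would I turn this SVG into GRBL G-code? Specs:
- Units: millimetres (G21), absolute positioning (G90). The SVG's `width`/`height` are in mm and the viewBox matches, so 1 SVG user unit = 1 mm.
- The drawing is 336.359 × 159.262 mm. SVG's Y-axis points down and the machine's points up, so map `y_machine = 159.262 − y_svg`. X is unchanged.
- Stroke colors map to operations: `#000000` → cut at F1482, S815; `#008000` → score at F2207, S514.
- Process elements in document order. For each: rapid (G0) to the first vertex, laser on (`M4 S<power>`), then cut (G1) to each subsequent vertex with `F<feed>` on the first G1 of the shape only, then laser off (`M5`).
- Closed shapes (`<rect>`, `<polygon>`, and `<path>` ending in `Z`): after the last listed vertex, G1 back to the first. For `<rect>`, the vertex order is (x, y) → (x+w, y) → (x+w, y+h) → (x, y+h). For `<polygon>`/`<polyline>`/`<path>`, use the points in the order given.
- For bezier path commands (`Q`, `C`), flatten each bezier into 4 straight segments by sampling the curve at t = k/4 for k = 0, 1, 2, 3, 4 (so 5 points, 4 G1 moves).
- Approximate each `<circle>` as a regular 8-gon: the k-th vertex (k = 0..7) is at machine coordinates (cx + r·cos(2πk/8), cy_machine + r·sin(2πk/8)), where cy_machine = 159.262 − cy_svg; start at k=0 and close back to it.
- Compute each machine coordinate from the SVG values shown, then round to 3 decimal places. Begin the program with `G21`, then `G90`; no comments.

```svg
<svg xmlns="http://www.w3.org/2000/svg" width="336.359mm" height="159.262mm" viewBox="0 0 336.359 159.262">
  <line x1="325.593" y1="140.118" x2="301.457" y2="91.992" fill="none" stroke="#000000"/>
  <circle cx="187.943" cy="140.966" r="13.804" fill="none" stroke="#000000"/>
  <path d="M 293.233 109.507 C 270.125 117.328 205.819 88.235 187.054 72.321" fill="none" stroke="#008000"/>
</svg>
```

Since the viewBox matches the mm dimensions, user units are millimetres directly. The only transform is the Y-flip y_m = 159.262 − y_svg.

Shape 1 is a line segment drawn with `<line>`. Its stroke #000000 means cut at S815, F1482. After flipping Y the toolpath is (325.593,19.144) → (301.457,67.270).

Shape 2 is a circle drawn with `<circle>`. Its stroke #000000 means cut at S815, F1482. After flipping Y the toolpath is (201.747,18.296) → (197.704,28.057) → (187.943,32.100) → (178.182,28.057) → (174.139,18.296) → (178.182,8.535) → (187.943,4.492) → (197.704,8.535) → (201.747,18.296), returning to the start.

Shape 3 is a cubic bezier drawn with `<path>`. Its stroke #008000 means score at S514, F2207. After flipping Y the toolpath is (293.233,49.755) → (269.533,50.028) → (238.515,59.447) → (208.311,73.317) → (187.054,86.941).

G21
G90
G0 X325.593 Y19.144
M4 S815
G1 X301.457 Y67.270 F1482
M5
G0 X201.747 Y18.296
M4 S815
G1 X197.704 Y28.057 F1482
G1 X187.943 Y32.100
G1 X178.182 Y28.057
G1 X174.139 Y18.296
G1 X178.182 Y8.535
G1 X187.943 Y4.492
G1 X197.704 Y8.535
G1 X201.747 Y18.296
M5
G0 X293.233 Y49.755
M4 S514
G1 X269.533 Y50.028 F2207
G1 X238.515 Y59.447
G1 X208.311 Y73.317
G1 X187.054 Y86.941
M5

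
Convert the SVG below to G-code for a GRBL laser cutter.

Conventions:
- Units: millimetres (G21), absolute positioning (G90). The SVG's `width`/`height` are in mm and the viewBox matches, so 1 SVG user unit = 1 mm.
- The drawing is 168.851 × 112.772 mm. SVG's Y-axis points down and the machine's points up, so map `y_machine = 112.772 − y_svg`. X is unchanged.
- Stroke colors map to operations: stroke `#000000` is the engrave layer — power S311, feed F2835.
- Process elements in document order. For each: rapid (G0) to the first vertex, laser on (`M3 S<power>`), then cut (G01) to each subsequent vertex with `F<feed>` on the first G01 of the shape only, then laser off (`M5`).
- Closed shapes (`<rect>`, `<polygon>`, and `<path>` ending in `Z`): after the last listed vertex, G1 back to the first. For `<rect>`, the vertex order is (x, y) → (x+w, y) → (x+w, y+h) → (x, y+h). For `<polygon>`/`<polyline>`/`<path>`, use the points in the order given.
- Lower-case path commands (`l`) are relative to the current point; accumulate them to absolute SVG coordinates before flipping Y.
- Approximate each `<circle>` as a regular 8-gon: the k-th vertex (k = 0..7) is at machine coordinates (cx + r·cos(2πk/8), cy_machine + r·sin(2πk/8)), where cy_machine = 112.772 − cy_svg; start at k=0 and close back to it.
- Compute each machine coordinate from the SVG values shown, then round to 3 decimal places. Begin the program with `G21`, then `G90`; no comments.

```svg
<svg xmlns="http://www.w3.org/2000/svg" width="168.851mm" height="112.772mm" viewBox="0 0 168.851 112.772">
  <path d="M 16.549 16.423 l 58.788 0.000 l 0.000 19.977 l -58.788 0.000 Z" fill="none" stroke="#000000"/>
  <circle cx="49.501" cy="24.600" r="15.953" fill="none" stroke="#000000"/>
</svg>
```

G21
G90
G0 X16.549 Y96.349
M3 S311
G01 X75.337 Y96.349 F2835
G01 X75.337 Y76.372
G01 X16.549 Y76.372
G01 X16.549 Y96.349
M5
G0 X65.454 Y88.172
M3 S311
G01 X60.781 Y99.452 F2835
G01 X49.501 Y104.125
G01 X38.221 Y99.452
G01 X33.548 Y88.172
G01 X38.221 Y76.892
G01 X49.501 Y72.219
G01 X60.781 Y76.892
G01 X65.454 Y88.172
M5

1 u = 1 mm; y_m = 112.772 − y.

[1] `<path>` rectangle, #000000→engrave S311 F2835: (16.549,96.349) → (75.337,96.349) → (75.337,76.372) → (16.549,76.372) → (16.549,96.349) (closed)

[2] `<circle>` circle, #000000→engrave S311 F2835: (65.454,88.172) → (60.781,99.452) → (49.501,104.125) → (38.221,99.452) → (33.548,88.172) → (38.221,76.892) → (49.501,72.219) → (60.781,76.892) → (65.454,88.172) (closed)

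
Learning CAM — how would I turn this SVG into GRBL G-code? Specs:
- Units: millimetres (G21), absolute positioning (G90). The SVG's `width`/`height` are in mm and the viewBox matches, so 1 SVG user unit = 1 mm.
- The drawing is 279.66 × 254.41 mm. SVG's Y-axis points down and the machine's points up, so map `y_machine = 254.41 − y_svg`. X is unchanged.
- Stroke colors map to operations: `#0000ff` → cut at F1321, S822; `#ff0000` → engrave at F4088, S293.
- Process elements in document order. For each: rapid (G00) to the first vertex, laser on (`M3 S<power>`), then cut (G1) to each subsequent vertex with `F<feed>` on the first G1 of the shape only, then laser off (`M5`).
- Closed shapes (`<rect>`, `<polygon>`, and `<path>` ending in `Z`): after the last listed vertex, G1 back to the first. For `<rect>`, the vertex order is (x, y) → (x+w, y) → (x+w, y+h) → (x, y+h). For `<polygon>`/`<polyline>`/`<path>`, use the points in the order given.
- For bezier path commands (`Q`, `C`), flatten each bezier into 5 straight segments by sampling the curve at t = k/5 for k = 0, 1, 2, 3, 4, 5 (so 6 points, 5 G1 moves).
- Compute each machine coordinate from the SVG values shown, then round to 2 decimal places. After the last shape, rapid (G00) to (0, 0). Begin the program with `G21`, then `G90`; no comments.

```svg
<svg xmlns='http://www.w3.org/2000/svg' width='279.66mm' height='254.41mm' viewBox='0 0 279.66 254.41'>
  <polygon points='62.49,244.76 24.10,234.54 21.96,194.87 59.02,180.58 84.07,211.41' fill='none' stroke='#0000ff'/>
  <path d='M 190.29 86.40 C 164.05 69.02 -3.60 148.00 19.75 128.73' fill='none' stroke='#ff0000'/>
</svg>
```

1 u = 1 mm; y_m = 254.41 − y.

[1] `<polygon>` regular polygon, #0000ff→cut S822 F1321: (62.49,9.65) → (24.10,19.87) → (21.96,59.54) → (59.02,73.83) → (84.07,43.00) → (62.49,9.65) (closed)

[2] `<path>` cubic bezier, #ff0000→engrave S293 F4088: (190.29,168.01) → (160.24,168.43) → (112.20,155.07) → (62.14,137.26) → (26.00,124.35) → (19.75,125.68)

G21
G90
G00 X62.49 Y9.65
M3 S822
G1 X24.10 Y19.87 F1321
G1 X21.96 Y59.54
G1 X59.02 Y73.83
G1 X84.07 Y43.00
G1 X62.49 Y9.65
M5
G00 X190.29 Y168.01
M3 S293
G1 X160.24 Y168.43 F4088
G1 X112.20 Y155.07
G1 X62.14 Y137.26
G1 X26.00 Y124.35
G1 X19.75 Y125.68
M5
G00 X0.00 Y0.00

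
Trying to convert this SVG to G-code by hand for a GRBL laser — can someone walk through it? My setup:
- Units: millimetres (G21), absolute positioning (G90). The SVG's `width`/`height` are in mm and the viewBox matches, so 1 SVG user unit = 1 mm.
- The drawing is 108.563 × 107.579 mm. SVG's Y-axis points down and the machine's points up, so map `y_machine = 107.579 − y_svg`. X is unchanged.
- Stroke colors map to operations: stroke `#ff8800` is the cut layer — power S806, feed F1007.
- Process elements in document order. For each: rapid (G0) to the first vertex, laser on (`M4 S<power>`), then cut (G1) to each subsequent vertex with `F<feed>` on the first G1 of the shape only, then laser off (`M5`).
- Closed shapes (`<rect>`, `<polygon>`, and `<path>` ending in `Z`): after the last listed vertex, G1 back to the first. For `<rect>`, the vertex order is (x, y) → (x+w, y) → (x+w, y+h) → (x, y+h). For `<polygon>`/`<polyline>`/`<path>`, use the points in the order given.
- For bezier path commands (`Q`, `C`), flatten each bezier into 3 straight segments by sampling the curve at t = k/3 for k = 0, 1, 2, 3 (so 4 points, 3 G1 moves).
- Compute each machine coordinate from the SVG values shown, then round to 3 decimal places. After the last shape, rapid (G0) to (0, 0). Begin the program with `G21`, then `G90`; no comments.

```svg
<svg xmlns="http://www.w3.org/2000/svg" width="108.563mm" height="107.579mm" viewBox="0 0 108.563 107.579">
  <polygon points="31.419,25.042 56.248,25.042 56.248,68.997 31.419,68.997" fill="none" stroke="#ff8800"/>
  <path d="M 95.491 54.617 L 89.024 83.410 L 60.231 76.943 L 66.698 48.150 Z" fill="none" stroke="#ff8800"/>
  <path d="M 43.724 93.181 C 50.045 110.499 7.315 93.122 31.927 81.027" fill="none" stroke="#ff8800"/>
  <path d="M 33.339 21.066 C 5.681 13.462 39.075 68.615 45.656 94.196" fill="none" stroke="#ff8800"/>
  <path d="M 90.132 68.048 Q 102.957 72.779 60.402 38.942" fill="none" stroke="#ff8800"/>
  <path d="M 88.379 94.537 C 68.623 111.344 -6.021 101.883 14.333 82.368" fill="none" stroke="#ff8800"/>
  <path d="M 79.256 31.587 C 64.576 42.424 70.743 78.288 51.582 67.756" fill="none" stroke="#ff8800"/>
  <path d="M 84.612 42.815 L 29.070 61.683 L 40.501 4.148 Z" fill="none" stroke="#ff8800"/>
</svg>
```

G21
G90
G0 X31.419 Y82.537
M4 S806
G1 X56.248 Y82.537 F1007
G1 X56.248 Y38.582
G1 X31.419 Y38.582
G1 X31.419 Y82.537
M5
G0 X95.491 Y52.962
M4 S806
G1 X89.024 Y24.169 F1007
G1 X60.231 Y30.636
G1 X66.698 Y59.429
G1 X95.491 Y52.962
M5
G0 X43.724 Y14.398
M4 S806
G1 X38.006 Y7.164 F1007
G1 X25.451 Y14.177
G1 X31.927 Y26.552
M5
G0 X33.339 Y86.513
M4 S806
G1 X22.777 Y76.618 F1007
G1 X33.392 Y45.402
G1 X45.656 Y13.383
M5
G0 X90.132 Y39.531
M4 S806
G1 X92.529 Y40.662 F1007
G1 X82.619 Y50.364
G1 X60.402 Y68.637
M5
G0 X88.379 Y13.042
M4 S806
G1 X55.878 Y4.390 F1007
G1 X20.094 Y9.648
G1 X14.333 Y25.211
M5
G0 X79.256 Y75.992
M4 S806
G1 X69.815 Y59.458 F1007
G1 X64.011 Y42.111
G1 X51.582 Y39.823
M5
G0 X84.612 Y64.764
M4 S806
G1 X29.070 Y45.896 F1007
G1 X40.501 Y103.431
G1 X84.612 Y64.764
M5
G0 X0.000 Y0.000

Since the viewBox matches the mm dimensions, user units are millimetres directly. The only transform is the Y-flip y_m = 107.579 − y_svg.

Shape 1 is a rectangle drawn with `<polygon>`. Its stroke #ff8800 means cut at S806, F1007. After flipping Y the toolpath is (31.419,82.537) → (56.248,82.537) → (56.248,38.582) → (31.419,38.582) → (31.419,82.537), returning to the start.

Shape 2 is a regular polygon drawn with `<path>`. Its stroke #ff8800 means cut at S806, F1007. After flipping Y the toolpath is (95.491,52.962) → (89.024,24.169) → (60.231,30.636) → (66.698,59.429) → (95.491,52.962), returning to the start.

Shape 3 is a cubic bezier drawn with `<path>`. Its stroke #ff8800 means cut at S806, F1007. After flipping Y the toolpath is (43.724,14.398) → (38.006,7.164) → (25.451,14.177) → (31.927,26.552).

Shape 4 is a cubic bezier drawn with `<path>`. Its stroke #ff8800 means cut at S806, F1007. After flipping Y the toolpath is (33.339,86.513) → (22.777,76.618) → (33.392,45.402) → (45.656,13.383).

Shape 5 is a quadratic bezier drawn with `<path>`. Its stroke #ff8800 means cut at S806, F1007. After flipping Y the toolpath is (90.132,39.531) → (92.529,40.662) → (82.619,50.364) → (60.402,68.637).

Shape 6 is a cubic bezier drawn with `<path>`. Its stroke #ff8800 means cut at S806, F1007. After flipping Y the toolpath is (88.379,13.042) → (55.878,4.390) → (20.094,9.648) → (14.333,25.211).

Shape 7 is a cubic bezier drawn with `<path>`. Its stroke #ff8800 means cut at S806, F1007. After flipping Y the toolpath is (79.256,75.992) → (69.815,59.458) → (64.011,42.111) → (51.582,39.823).

Shape 8 is a regular polygon drawn with `<path>`. Its stroke #ff8800 means cut at S806, F1007. After flipping Y the toolpath is (84.612,64.764) → (29.070,45.896) → (40.501,103.431) → (84.612,64.764), returning to the start.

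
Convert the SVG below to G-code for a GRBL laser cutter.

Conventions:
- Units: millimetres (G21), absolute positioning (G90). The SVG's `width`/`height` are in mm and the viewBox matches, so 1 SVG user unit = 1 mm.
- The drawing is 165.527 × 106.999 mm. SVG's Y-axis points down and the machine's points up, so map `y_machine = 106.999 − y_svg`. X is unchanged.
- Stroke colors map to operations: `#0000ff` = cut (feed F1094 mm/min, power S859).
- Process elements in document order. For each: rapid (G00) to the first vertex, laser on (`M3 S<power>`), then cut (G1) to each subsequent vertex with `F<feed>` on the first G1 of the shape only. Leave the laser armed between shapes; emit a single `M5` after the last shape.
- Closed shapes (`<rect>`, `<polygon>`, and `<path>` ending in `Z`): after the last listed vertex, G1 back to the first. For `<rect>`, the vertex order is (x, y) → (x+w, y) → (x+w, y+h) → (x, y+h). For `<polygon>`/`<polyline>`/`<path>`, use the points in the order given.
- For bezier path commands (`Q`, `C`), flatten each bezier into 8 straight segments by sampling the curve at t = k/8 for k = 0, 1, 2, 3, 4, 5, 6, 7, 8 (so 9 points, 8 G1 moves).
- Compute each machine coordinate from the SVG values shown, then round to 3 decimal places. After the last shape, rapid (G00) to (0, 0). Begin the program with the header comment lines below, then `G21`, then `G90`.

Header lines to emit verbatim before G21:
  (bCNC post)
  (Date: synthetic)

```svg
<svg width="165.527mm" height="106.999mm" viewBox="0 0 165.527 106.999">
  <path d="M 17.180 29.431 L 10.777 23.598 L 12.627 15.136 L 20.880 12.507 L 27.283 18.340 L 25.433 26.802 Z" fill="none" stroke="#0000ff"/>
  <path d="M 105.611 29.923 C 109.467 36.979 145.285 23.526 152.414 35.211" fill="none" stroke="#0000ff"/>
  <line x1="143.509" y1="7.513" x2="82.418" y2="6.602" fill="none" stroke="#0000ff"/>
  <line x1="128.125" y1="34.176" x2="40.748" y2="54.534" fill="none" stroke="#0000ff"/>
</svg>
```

(bCNC post)
(Date: synthetic)
G21
G90
G00 X17.180 Y77.568
M3 S859
G1 X10.777 Y83.401 F1094
G1 X12.627 Y91.863
G1 X20.880 Y94.492
G1 X27.283 Y88.659
G1 X25.433 Y80.197
G1 X17.180 Y77.568
G00 X105.611 Y77.076
M3 S859
G1 X108.437 Y75.302 F1094
G1 X113.548 Y74.916
G1 X120.235 Y75.383
G1 X127.785 Y76.168
G1 X135.489 Y76.736
G1 X142.636 Y76.552
G1 X148.514 Y75.081
G1 X152.414 Y71.788
G00 X143.509 Y99.486
M3 S859
G1 X82.418 Y100.397 F1094
G00 X128.125 Y72.823
M3 S859
G1 X40.748 Y52.465 F1094
M5
G00 X0.000 Y0.000

viewBox `0 0 165.527 106.999` with mm width/height → 1 unit = 1 mm. Flip: y_m = 106.999 − y_svg.

**Shape 1** — `<path>` regular polygon, stroke `#0000ff` → cut (S859, F1094). Machine vertices: (17.180,77.568) → (10.777,83.401) → (12.627,91.863) → (20.880,94.492) → (27.283,88.659) → (25.433,80.197) → (17.180,77.568). Closed: final G1 returns to the first vertex.

**Shape 2** — `<path>` cubic bezier, stroke `#0000ff` → cut (S859, F1094). Control points (SVG): P0=(105.611,29.923), P1=(109.467,36.979), P2=(145.285,23.526), P3=(152.414,35.211); sampled at t=k/8. Machine vertices: (105.611,77.076) → (108.437,75.302) → (113.548,74.916) → (120.235,75.383) → (127.785,76.168) → (135.489,76.736) → (142.636,76.552) → (148.514,75.081) → (152.414,71.788). Open path.

**Shape 3** — `<line>` line segment, stroke `#0000ff` → cut (S859, F1094). Machine vertices: (143.509,99.486) → (82.418,100.397). Open path.

**Shape 4** — `<line>` line segment, stroke `#0000ff` → cut (S859, F1094). Machine vertices: (128.125,72.823) → (40.748,52.465). Open path.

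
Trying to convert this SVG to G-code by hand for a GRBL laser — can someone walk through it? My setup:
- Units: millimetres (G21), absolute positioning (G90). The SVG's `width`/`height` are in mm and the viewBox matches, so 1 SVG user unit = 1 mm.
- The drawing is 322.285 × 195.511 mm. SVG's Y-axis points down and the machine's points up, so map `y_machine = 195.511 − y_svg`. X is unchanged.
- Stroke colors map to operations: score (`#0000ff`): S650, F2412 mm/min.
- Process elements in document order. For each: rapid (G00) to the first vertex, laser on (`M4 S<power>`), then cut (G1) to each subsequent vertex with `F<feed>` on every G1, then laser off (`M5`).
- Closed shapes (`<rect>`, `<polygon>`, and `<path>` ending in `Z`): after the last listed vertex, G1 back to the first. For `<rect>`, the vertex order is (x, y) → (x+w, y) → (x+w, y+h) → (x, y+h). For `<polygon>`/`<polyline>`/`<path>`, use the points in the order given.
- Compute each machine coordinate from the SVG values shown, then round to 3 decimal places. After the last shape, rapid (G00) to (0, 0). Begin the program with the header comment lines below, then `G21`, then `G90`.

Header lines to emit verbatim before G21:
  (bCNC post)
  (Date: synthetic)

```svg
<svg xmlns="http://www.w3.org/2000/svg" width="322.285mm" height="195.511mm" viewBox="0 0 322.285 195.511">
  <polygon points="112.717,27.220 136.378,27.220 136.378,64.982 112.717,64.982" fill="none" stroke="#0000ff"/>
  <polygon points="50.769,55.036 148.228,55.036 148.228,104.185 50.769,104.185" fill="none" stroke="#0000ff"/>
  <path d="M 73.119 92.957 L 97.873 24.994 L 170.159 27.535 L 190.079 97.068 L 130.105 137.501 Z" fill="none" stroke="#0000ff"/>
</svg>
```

(bCNC post)
(Date: synthetic)
G21
G90
G00 X112.717 Y168.291
M4 S650
G1 X136.378 Y168.291 F2412
G1 X136.378 Y130.529 F2412
G1 X112.717 Y130.529 F2412
G1 X112.717 Y168.291 F2412
M5
G00 X50.769 Y140.475
M4 S650
G1 X148.228 Y140.475 F2412
G1 X148.228 Y91.326 F2412
G1 X50.769 Y91.326 F2412
G1 X50.769 Y140.475 F2412
M5
G00 X73.119 Y102.554
M4 S650
G1 X97.873 Y170.517 F2412
G1 X170.159 Y167.976 F2412
G1 X190.079 Y98.443 F2412
G1 X130.105 Y58.010 F2412
G1 X73.119 Y102.554 F2412
M5
G00 X0.000 Y0.000

Since the viewBox matches the mm dimensions, user units are millimetres directly. The only transform is the Y-flip y_m = 195.511 − y_svg.

Shape 1 is a rectangle drawn with `<polygon>`. Its stroke #0000ff means score at S650, F2412. After flipping Y the toolpath is (112.717,168.291) → (136.378,168.291) → (136.378,130.529) → (112.717,130.529) → (112.717,168.291), returning to the start.

Shape 2 is a rectangle drawn with `<polygon>`. Its stroke #0000ff means score at S650, F2412. After flipping Y the toolpath is (50.769,140.475) → (148.228,140.475) → (148.228,91.326) → (50.769,91.326) → (50.769,140.475), returning to the start.

Shape 3 is a regular polygon drawn with `<path>`. Its stroke #0000ff means score at S650, F2412. After flipping Y the toolpath is (73.119,102.554) → (97.873,170.517) → (170.159,167.976) → (190.079,98.443) → (130.105,58.010) → (73.119,102.554), returning to the start.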